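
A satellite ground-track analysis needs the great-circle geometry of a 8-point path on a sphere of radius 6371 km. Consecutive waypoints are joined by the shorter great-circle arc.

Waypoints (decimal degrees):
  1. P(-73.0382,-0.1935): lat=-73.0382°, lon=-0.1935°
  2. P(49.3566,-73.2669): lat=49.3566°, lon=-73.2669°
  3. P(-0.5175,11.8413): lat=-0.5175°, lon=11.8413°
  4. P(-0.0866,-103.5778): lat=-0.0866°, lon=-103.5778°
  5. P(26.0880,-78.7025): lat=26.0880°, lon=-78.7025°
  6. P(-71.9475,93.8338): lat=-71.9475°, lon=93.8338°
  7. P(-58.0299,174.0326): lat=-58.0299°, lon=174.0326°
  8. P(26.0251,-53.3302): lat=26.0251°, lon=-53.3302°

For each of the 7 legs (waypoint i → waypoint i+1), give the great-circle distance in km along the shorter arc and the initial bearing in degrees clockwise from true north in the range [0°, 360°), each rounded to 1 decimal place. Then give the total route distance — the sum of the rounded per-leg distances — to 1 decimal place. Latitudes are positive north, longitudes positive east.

Leg 1: dist=14689.0 km, bearing=302.9°
Leg 2: dist=9697.2 km, bearing=94.1°
Leg 3: dist=12833.8 km, bearing=269.7°
Leg 4: dist=3947.2 km, bearing=40.6°
Leg 5: dist=14894.8 km, bearing=176.8°
Leg 6: dist=3718.0 km, bearing=108.8°
Leg 7: dist=14898.6 km, bearing=113.3°
Total: 74678.6 km

Leg 1: φ1=-1.2747571, φ2=0.8614352, Δφ=2.1361922, Δλ=-1.2753714 rad; a=sin²(Δφ/2)+cosφ1·cosφ2·sin²(Δλ/2)=0.8352235248; c=2·atan2(√a, √(1-a))=2.305607478; dist=6371·c=14689.025 ≈ 14689.0 km; running total=14689.0 km
Leg 1 bearing: y=sinΔλ·cosφ2=-0.62313175, x=cosφ1·sinφ2-sinφ1·cosφ2·cosΔλ=0.40275002; θ=atan2(y, x)=-57.1241° <0 so +360° → 302.8759° ≈ 302.9°
Leg 2: φ1=0.8614352, φ2=-0.0090321, Δφ=-0.8704673, Δλ=1.4854183 rad; a=sin²(Δφ/2)+cosφ1·cosφ2·sin²(Δλ/2)=0.4756560772; c=2·atan2(√a, √(1-a))=1.522089225; dist=6371·c=9697.230 ≈ 9697.2 km; running total=24386.2 km
Leg 2 bearing: y=sinΔλ·cosφ2=0.99631687, x=cosφ1·sinφ2-sinφ1·cosφ2·cosΔλ=-0.07058461; θ=atan2(y, x)=94.0524° ≈ 94.1°
Leg 3: φ1=-0.0090321, φ2=-0.0015115, Δφ=0.0075206, Δλ=-2.0144433 rad; a=sin²(Δφ/2)+cosφ1·cosφ2·sin²(Δλ/2)=0.7146022969; c=2·atan2(√a, √(1-a))=2.014408273; dist=6371·c=12833.795 ≈ 12833.8 km; running total=37220.0 km
Leg 3 bearing: y=sinΔλ·cosφ2=-0.90319122, x=cosφ1·sinφ2-sinφ1·cosφ2·cosΔλ=-0.00538823; θ=atan2(y, x)=-90.3418° <0 so +360° → 269.6582° ≈ 269.7°
Leg 4: φ1=-0.0015115, φ2=0.4553215, Δφ=0.4568330, Δλ=0.4341559 rad; a=sin²(Δφ/2)+cosφ1·cosφ2·sin²(Δλ/2)=0.0929342801; c=2·atan2(√a, √(1-a))=0.619564466; dist=6371·c=3947.245 ≈ 3947.2 km; running total=41167.2 km
Leg 4 bearing: y=sinΔλ·cosφ2=0.37778934, x=cosφ1·sinφ2-sinφ1·cosφ2·cosΔλ=0.44098210; θ=atan2(y, x)=40.5867° ≈ 40.6°
Leg 5: φ1=0.4553215, φ2=-1.2557208, Δφ=-1.7110423, Δλ=3.0113265 rad; a=sin²(Δφ/2)+cosφ1·cosφ2·sin²(Δλ/2)=0.8470310788; c=2·atan2(√a, √(1-a))=2.337912696; dist=6371·c=14894.842 ≈ 14894.8 km; running total=56062.0 km
Leg 5 bearing: y=sinΔλ·cosφ2=0.04025388, x=cosφ1·sinφ2-sinφ1·cosφ2·cosΔλ=-0.71878881; θ=atan2(y, x)=176.7946° ≈ 176.8°
Leg 6: φ1=-1.2557208, φ2=-1.0128128, Δφ=0.2429079, Δλ=1.3997331 rad; a=sin²(Δφ/2)+cosφ1·cosφ2·sin²(Δλ/2)=0.0827524266; c=2·atan2(√a, √(1-a))=0.583580402; dist=6371·c=3717.991 ≈ 3718.0 km; running total=59780.0 km
Leg 6 bearing: y=sinΔλ·cosφ2=0.52174857, x=cosφ1·sinφ2-sinφ1·cosφ2·cosΔλ=-0.17718995; θ=atan2(y, x)=108.7579° ≈ 108.8°
Leg 7: φ1=-1.0128128, φ2=0.4542237, Δφ=1.4670365, Δλ=-3.9682295 rad; a=sin²(Δφ/2)+cosφ1·cosφ2·sin²(Δλ/2)=0.8472461254; c=2·atan2(√a, √(1-a))=2.338510290; dist=6371·c=14898.649 ≈ 14898.6 km; running total=74678.6 km
Leg 7 bearing: y=sinΔλ·cosφ2=0.66106321, x=cosφ1·sinφ2-sinφ1·cosφ2·cosΔλ=-0.28403512; θ=atan2(y, x)=113.2515° ≈ 113.3°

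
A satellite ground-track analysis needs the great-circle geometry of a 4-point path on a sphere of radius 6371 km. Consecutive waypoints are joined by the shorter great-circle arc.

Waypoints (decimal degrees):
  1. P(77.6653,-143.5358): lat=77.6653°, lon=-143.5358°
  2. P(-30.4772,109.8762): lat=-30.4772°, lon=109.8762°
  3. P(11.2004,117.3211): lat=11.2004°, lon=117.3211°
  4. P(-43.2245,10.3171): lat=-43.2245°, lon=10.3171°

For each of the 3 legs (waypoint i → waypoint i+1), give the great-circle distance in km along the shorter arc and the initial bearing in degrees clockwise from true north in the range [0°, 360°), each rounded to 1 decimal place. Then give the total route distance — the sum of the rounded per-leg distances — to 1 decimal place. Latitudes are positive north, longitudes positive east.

Leg 1: φ1=1.3555152, φ2=-0.5319275, Δφ=-1.8874427, Δλ=4.4228738 rad; a=sin²(Δφ/2)+cosφ1·cosφ2·sin²(Δλ/2)=0.7740237856; c=2·atan2(√a, √(1-a))=2.150824582; dist=6371·c=13702.903 ≈ 13702.9 km; running total=13702.9 km
Leg 1 bearing: y=sinΔλ·cosφ2=-0.82596371, x=cosφ1·sinφ2-sinφ1·cosφ2·cosΔλ=0.13201444; θ=atan2(y, x)=-80.9192° <0 so +360° → 279.0808° ≈ 279.1°
Leg 2: φ1=-0.5319275, φ2=0.1954839, Δφ=0.7274113, Δλ=0.1299380 rad; a=sin²(Δφ/2)+cosφ1·cosφ2·sin²(Δλ/2)=0.1301143615; c=2·atan2(√a, √(1-a))=0.738065959; dist=6371·c=4702.218 ≈ 4702.2 km; running total=18405.1 km
Leg 2 bearing: y=sinΔλ·cosφ2=0.12710482, x=cosφ1·sinφ2-sinφ1·cosφ2·cosΔλ=0.66074414; θ=atan2(y, x)=10.8888° ≈ 10.9°
Leg 3: φ1=0.1954839, φ2=-0.7544098, Δφ=-0.9498937, Δλ=-1.8675721 rad; a=sin²(Δφ/2)+cosφ1·cosφ2·sin²(Δλ/2)=0.6710310118; c=2·atan2(√a, √(1-a))=1.919906746; dist=6371·c=12231.726 ≈ 12231.7 km; running total=30636.8 km
Leg 3 bearing: y=sinΔλ·cosφ2=-0.69682130, x=cosφ1·sinφ2-sinφ1·cosφ2·cosΔλ=-0.63042339; θ=atan2(y, x)=-132.1361° <0 so +360° → 227.8639° ≈ 227.9°

Leg 1: dist=13702.9 km, bearing=279.1°
Leg 2: dist=4702.2 km, bearing=10.9°
Leg 3: dist=12231.7 km, bearing=227.9°
Total: 30636.8 km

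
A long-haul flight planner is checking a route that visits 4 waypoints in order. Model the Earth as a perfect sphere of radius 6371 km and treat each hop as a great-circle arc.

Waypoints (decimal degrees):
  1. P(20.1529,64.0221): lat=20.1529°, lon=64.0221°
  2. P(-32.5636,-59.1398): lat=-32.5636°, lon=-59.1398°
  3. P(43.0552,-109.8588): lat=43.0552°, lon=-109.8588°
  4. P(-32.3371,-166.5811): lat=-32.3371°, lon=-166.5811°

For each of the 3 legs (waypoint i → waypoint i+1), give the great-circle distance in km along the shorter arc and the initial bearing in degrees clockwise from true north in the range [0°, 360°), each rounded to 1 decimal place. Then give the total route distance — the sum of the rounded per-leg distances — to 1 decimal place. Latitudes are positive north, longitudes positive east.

Leg 1: φ1=0.3517345, φ2=-0.5683420, Δφ=-0.9200765, Δλ=-2.1495807 rad; a=sin²(Δφ/2)+cosφ1·cosφ2·sin²(Δλ/2)=0.8091128896; c=2·atan2(√a, √(1-a))=2.237279744; dist=6371·c=14253.709 ≈ 14253.7 km; running total=14253.7 km
Leg 1 bearing: y=sinΔλ·cosφ2=-0.70552708, x=cosφ1·sinφ2-sinφ1·cosφ2·cosΔλ=-0.34645118; θ=atan2(y, x)=-116.1535° <0 so +360° → 243.8465° ≈ 243.8°
Leg 2: φ1=-0.5683420, φ2=0.7514550, Δφ=1.3197970, Δλ=-0.8852135 rad; a=sin²(Δφ/2)+cosφ1·cosφ2·sin²(Δλ/2)=0.4887799446; c=2·atan2(√a, √(1-a))=1.548354332; dist=6371·c=9864.565 ≈ 9864.6 km; running total=24118.3 km
Leg 2 bearing: y=sinΔλ·cosφ2=-0.56559563, x=cosφ1·sinφ2-sinφ1·cosφ2·cosΔλ=0.82437736; θ=atan2(y, x)=-34.4536° <0 so +360° → 325.5464° ≈ 325.5°
Leg 3: φ1=0.7514550, φ2=-0.5643889, Δφ=-1.3158439, Δλ=-0.9899909 rad; a=sin²(Δφ/2)+cosφ1·cosφ2·sin²(Δλ/2)=0.5132121404; c=2·atan2(√a, √(1-a))=1.597223684; dist=6371·c=10175.912 ≈ 10175.9 km; running total=34294.2 km
Leg 3 bearing: y=sinΔλ·cosφ2=-0.70636721, x=cosφ1·sinφ2-sinφ1·cosφ2·cosΔλ=-0.70735219; θ=atan2(y, x)=-135.0399° <0 so +360° → 224.9601° ≈ 225.0°

Leg 1: dist=14253.7 km, bearing=243.8°
Leg 2: dist=9864.6 km, bearing=325.5°
Leg 3: dist=10175.9 km, bearing=225.0°
Total: 34294.2 km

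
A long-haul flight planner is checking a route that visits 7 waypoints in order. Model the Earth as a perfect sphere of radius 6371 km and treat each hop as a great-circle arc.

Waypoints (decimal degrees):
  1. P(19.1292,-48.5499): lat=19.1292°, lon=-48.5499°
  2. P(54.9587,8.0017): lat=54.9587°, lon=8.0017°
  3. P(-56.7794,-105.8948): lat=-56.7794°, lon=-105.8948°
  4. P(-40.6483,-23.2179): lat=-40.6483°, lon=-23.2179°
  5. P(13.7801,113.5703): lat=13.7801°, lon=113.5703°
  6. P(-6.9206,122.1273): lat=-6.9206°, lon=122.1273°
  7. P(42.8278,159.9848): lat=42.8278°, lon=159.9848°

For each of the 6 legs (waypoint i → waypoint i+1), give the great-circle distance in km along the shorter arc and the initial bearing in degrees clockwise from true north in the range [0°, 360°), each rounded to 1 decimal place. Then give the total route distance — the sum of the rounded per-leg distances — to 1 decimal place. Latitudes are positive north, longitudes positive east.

Leg 1: dist=6164.4 km, bearing=35.6°
Leg 2: dist=16048.4 km, bearing=239.2°
Leg 3: dist=5924.2 km, bearing=110.1°
Leg 4: dist=14878.6 km, bearing=112.9°
Leg 5: dist=2488.1 km, bearing=157.2°
Leg 6: dist=6723.7 km, bearing=31.2°
Total: 52227.4 km

Leg 1: φ1=0.3338675, φ2=0.9592103, Δφ=0.6253427, Δλ=0.9870116 rad; a=sin²(Δφ/2)+cosφ1·cosφ2·sin²(Δλ/2)=0.2163511607; c=2·atan2(√a, √(1-a))=0.967575651; dist=6371·c=6164.424 ≈ 6164.4 km; running total=6164.4 km
Leg 1 bearing: y=sinΔλ·cosφ2=0.47907472, x=cosφ1·sinφ2-sinφ1·cosφ2·cosΔλ=0.66982144; θ=atan2(y, x)=35.5734° ≈ 35.6°
Leg 2: φ1=0.9592103, φ2=-0.9909875, Δφ=-1.9501977, Δλ=-1.9878689 rad; a=sin²(Δφ/2)+cosφ1·cosφ2·sin²(Δλ/2)=0.9061778779; c=2·atan2(√a, √(1-a))=2.518976774; dist=6371·c=16048.401 ≈ 16048.4 km; running total=22212.8 km
Leg 2 bearing: y=sinΔλ·cosφ2=-0.50090042, x=cosφ1·sinφ2-sinφ1·cosφ2·cosΔλ=-0.29862501; θ=atan2(y, x)=-120.8024° <0 so +360° → 239.1976° ≈ 239.2°
Leg 3: φ1=-0.9909875, φ2=-0.7094467, Δφ=0.2815408, Δλ=1.4429841 rad; a=sin²(Δφ/2)+cosφ1·cosφ2·sin²(Δλ/2)=0.2010321114; c=2·atan2(√a, √(1-a))=0.929873008; dist=6371·c=5924.221 ≈ 5924.2 km; running total=28137.0 km
Leg 3 bearing: y=sinΔλ·cosφ2=0.75253364, x=cosφ1·sinφ2-sinφ1·cosφ2·cosΔλ=-0.27598175; θ=atan2(y, x)=110.1398° ≈ 110.1°
Leg 4: φ1=-0.7094467, φ2=0.2405081, Δφ=0.9499548, Δλ=2.3874045 rad; a=sin²(Δφ/2)+cosφ1·cosφ2·sin²(Δλ/2)=0.8461129350; c=2·atan2(√a, √(1-a))=2.335365121; dist=6371·c=14878.611 ≈ 14878.6 km; running total=43015.6 km
Leg 4 bearing: y=sinΔλ·cosφ2=0.66498963, x=cosφ1·sinφ2-sinφ1·cosφ2·cosΔλ=-0.28037856; θ=atan2(y, x)=112.8617° ≈ 112.9°
Leg 5: φ1=0.2405081, φ2=-0.1207873, Δφ=-0.3612954, Δλ=0.1493478 rad; a=sin²(Δφ/2)+cosφ1·cosφ2·sin²(Δλ/2)=0.0376463940; c=2·atan2(√a, √(1-a))=0.390530573; dist=6371·c=2488.070 ≈ 2488.1 km; running total=45503.7 km
Leg 5 bearing: y=sinΔλ·cosφ2=0.14770915, x=cosφ1·sinφ2-sinφ1·cosφ2·cosΔλ=-0.35085407; θ=atan2(y, x)=157.1690° ≈ 157.2°
Leg 6: φ1=-0.1207873, φ2=0.7474861, Δφ=0.8682734, Δλ=0.6607380 rad; a=sin²(Δφ/2)+cosφ1·cosφ2·sin²(Δλ/2)=0.2535409254; c=2·atan2(√a, √(1-a))=1.055355845; dist=6371·c=6723.672 ≈ 6723.7 km; running total=52227.4 km
Leg 6 bearing: y=sinΔλ·cosφ2=0.45008744, x=cosφ1·sinφ2-sinφ1·cosφ2·cosΔλ=0.74461600; θ=atan2(y, x)=31.1511° ≈ 31.2°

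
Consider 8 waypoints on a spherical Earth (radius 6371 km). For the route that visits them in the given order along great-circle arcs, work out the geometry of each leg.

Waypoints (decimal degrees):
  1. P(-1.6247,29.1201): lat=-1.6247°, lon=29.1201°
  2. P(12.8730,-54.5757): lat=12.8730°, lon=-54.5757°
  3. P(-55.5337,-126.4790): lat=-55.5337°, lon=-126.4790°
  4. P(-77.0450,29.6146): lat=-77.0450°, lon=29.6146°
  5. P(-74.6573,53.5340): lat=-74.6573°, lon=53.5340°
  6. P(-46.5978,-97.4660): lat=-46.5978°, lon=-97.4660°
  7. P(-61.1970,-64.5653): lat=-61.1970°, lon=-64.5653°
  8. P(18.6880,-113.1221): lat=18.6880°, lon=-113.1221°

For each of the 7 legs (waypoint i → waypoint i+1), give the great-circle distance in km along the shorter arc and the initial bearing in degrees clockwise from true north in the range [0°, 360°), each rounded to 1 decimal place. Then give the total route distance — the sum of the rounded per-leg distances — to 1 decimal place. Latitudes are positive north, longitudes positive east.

Leg 1: φ1=-0.0283564, φ2=0.2246762, Δφ=0.2530326, Δλ=-1.4607673 rad; a=sin²(Δφ/2)+cosφ1·cosφ2·sin²(Δλ/2)=0.4496562066; c=2·atan2(√a, √(1-a))=1.469937831; dist=6371·c=9364.974 ≈ 9365.0 km; running total=9365.0 km
Leg 1 bearing: y=sinΔλ·cosφ2=-0.96897118, x=cosφ1·sinφ2-sinφ1·cosφ2·cosΔλ=0.22573625; θ=atan2(y, x)=-76.8860° <0 so +360° → 283.1140° ≈ 283.1°
Leg 2: φ1=0.2246762, φ2=-0.9692459, Δφ=-1.1939221, Δλ=-1.2549493 rad; a=sin²(Δφ/2)+cosφ1·cosφ2·sin²(Δλ/2)=0.5061563046; c=2·atan2(√a, √(1-a))=1.583109247; dist=6371·c=10085.989 ≈ 10086.0 km; running total=19451.0 km
Leg 2 bearing: y=sinΔλ·cosφ2=-0.53792733, x=cosφ1·sinφ2-sinφ1·cosφ2·cosΔλ=-0.84290129; θ=atan2(y, x)=-147.4546° <0 so +360° → 212.5454° ≈ 212.5°
Leg 3: φ1=-0.9692459, φ2=-1.3446889, Δφ=-0.3754430, Δλ=2.7243473 rad; a=sin²(Δφ/2)+cosφ1·cosφ2·sin²(Δλ/2)=0.1562566268; c=2·atan2(√a, √(1-a))=0.812773812; dist=6371·c=5178.182 ≈ 5178.2 km; running total=24629.2 km
Leg 3 bearing: y=sinΔλ·cosφ2=0.09084985, x=cosφ1·sinφ2-sinφ1·cosφ2·cosΔλ=-0.72049169; θ=atan2(y, x)=172.8133° ≈ 172.8°
Leg 4: φ1=-1.3446889, φ2=-1.3030157, Δφ=0.0416732, Δλ=0.4174723 rad; a=sin²(Δφ/2)+cosφ1·cosφ2·sin²(Δλ/2)=0.0029813011; c=2·atan2(√a, √(1-a))=0.109256918; dist=6371·c=696.076 ≈ 696.1 km; running total=25325.3 km
Leg 4 bearing: y=sinΔλ·cosφ2=0.10727905, x=cosφ1·sinφ2-sinφ1·cosφ2·cosΔλ=0.01951556; θ=atan2(y, x)=79.6898° ≈ 79.7°
Leg 5: φ1=-1.3030157, φ2=-0.8132850, Δφ=0.4897307, Δλ=-2.6354472 rad; a=sin²(Δφ/2)+cosφ1·cosφ2·sin²(Δλ/2)=0.2291779340; c=2·atan2(√a, √(1-a))=0.998404563; dist=6371·c=6360.835 ≈ 6360.8 km; running total=31686.1 km
Leg 5 bearing: y=sinΔλ·cosφ2=-0.33312016, x=cosφ1·sinφ2-sinφ1·cosφ2·cosΔλ=-0.77178533; θ=atan2(y, x)=-156.6539° <0 so +360° → 203.3461° ≈ 203.3°
Leg 6: φ1=-0.8132850, φ2=-1.0680891, Δφ=-0.2548041, Δλ=0.5742255 rad; a=sin²(Δφ/2)+cosφ1·cosφ2·sin²(Δλ/2)=0.0426918277; c=2·atan2(√a, √(1-a))=0.416238311; dist=6371·c=2651.854 ≈ 2651.9 km; running total=34338.0 km
Leg 6 bearing: y=sinΔλ·cosφ2=0.26170615, x=cosφ1·sinφ2-sinφ1·cosφ2·cosΔλ=-0.30819934; θ=atan2(y, x)=139.6639° ≈ 139.7°
Leg 7: φ1=-1.0680891, φ2=0.3261671, Δφ=1.3942563, Δλ=-0.8474760 rad; a=sin²(Δφ/2)+cosφ1·cosφ2·sin²(Δλ/2)=0.4893470147; c=2·atan2(√a, √(1-a))=1.549488744; dist=6371·c=9871.793 ≈ 9871.8 km; running total=44209.8 km
Leg 7 bearing: y=sinΔλ·cosφ2=-0.71009074, x=cosφ1·sinφ2-sinφ1·cosφ2·cosΔλ=0.70378775; θ=atan2(y, x)=-45.2554° <0 so +360° → 314.7446° ≈ 314.7°

Leg 1: dist=9365.0 km, bearing=283.1°
Leg 2: dist=10086.0 km, bearing=212.5°
Leg 3: dist=5178.2 km, bearing=172.8°
Leg 4: dist=696.1 km, bearing=79.7°
Leg 5: dist=6360.8 km, bearing=203.3°
Leg 6: dist=2651.9 km, bearing=139.7°
Leg 7: dist=9871.8 km, bearing=314.7°
Total: 44209.8 km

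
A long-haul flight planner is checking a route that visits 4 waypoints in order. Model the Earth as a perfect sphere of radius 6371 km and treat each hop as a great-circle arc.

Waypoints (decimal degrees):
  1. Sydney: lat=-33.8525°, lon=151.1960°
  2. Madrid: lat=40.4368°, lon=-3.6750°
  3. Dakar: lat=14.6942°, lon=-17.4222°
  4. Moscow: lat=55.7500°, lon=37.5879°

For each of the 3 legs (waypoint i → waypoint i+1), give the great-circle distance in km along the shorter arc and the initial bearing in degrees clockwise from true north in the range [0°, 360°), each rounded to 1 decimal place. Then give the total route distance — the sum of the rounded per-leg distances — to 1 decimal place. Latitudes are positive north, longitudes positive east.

Leg 1: dist=17680.0 km, bearing=295.6°
Leg 2: dist=3157.7 km, bearing=208.9°
Leg 3: dist=6509.8 km, bearing=32.7°
Total: 27347.5 km

Leg 1: φ1=-0.5908376, φ2=0.7057553, Δφ=1.2965929, Δλ=-2.7030089 rad; a=sin²(Δφ/2)+cosφ1·cosφ2·sin²(Δλ/2)=0.9667896037; c=2·atan2(√a, √(1-a))=2.775070109; dist=6371·c=17679.972 ≈ 17680.0 km; running total=17680.0 km
Leg 1 bearing: y=sinΔλ·cosφ2=-0.32321628, x=cosφ1·sinφ2-sinφ1·cosφ2·cosΔλ=0.15479374; θ=atan2(y, x)=-64.4095° <0 so +360° → 295.5905° ≈ 295.6°
Leg 2: φ1=0.7057553, φ2=0.2564622, Δφ=-0.4492931, Δλ=-0.2399339 rad; a=sin²(Δφ/2)+cosφ1·cosφ2·sin²(Δλ/2)=0.0601679415; c=2·atan2(√a, √(1-a))=0.495640825; dist=6371·c=3157.728 ≈ 3157.7 km; running total=20837.7 km
Leg 2 bearing: y=sinΔλ·cosφ2=-0.22986609, x=cosφ1·sinφ2-sinφ1·cosφ2·cosΔλ=-0.41635637; θ=atan2(y, x)=-151.0974° <0 so +360° → 208.9026° ≈ 208.9°
Leg 3: φ1=0.2564622, φ2=0.9730211, Δφ=0.7165589, Δλ=0.9601074 rad; a=sin²(Δφ/2)+cosφ1·cosφ2·sin²(Δλ/2)=0.2390761258; c=2·atan2(√a, √(1-a))=1.021780729; dist=6371·c=6509.765 ≈ 6509.8 km; running total=27347.5 km
Leg 3 bearing: y=sinΔλ·cosφ2=0.46107970, x=cosφ1·sinφ2-sinφ1·cosφ2·cosΔλ=0.71769104; θ=atan2(y, x)=32.7187° ≈ 32.7°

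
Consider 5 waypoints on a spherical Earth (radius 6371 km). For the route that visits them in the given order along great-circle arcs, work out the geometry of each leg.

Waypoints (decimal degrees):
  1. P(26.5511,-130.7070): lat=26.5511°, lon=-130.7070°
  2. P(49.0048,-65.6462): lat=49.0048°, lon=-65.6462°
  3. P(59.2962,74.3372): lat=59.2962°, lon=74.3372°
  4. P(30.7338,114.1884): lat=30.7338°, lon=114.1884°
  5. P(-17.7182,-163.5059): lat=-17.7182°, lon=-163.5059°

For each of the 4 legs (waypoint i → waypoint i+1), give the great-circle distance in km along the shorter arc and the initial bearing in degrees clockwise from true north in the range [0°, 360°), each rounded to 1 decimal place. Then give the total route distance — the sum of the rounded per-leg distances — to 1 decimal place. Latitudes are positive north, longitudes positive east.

Leg 1: dist=6027.9 km, bearing=47.2°
Leg 2: dist=7438.3 km, bearing=20.9°
Leg 3: dist=4344.7 km, bearing=119.1°
Leg 4: dist=10300.1 km, bearing=109.1°
Total: 28111.0 km

Leg 1: φ1=0.4634041, φ2=0.8552951, Δφ=0.3918910, Δλ=1.1355252 rad; a=sin²(Δφ/2)+cosφ1·cosφ2·sin²(Δλ/2)=0.2075952498; c=2·atan2(√a, √(1-a))=0.946151134; dist=6371·c=6027.929 ≈ 6027.9 km; running total=6027.9 km
Leg 1 bearing: y=sinΔλ·cosφ2=0.59482796, x=cosφ1·sinφ2-sinφ1·cosφ2·cosΔλ=0.55152293; θ=atan2(y, x)=47.1634° ≈ 47.2°
Leg 2: φ1=0.8552951, φ2=1.0349139, Δφ=0.1796188, Δλ=2.4431712 rad; a=sin²(Δφ/2)+cosφ1·cosφ2·sin²(Δλ/2)=0.3037824192; c=2·atan2(√a, √(1-a))=1.167518676; dist=6371·c=7438.261 ≈ 7438.3 km; running total=13466.2 km
Leg 2 bearing: y=sinΔλ·cosφ2=0.32832063, x=cosφ1·sinφ2-sinφ1·cosφ2·cosΔλ=0.85918578; θ=atan2(y, x)=20.9134° ≈ 20.9°
Leg 3: φ1=1.0349139, φ2=0.5364060, Δφ=-0.4985079, Δλ=0.6955347 rad; a=sin²(Δφ/2)+cosφ1·cosφ2·sin²(Δλ/2)=0.1118257636; c=2·atan2(√a, √(1-a))=0.681944641; dist=6371·c=4344.669 ≈ 4344.7 km; running total=17810.9 km
Leg 3 bearing: y=sinΔλ·cosφ2=0.55079680, x=cosφ1·sinφ2-sinφ1·cosφ2·cosΔλ=-0.30644076; θ=atan2(y, x)=119.0898° ≈ 119.1°
Leg 4: φ1=0.5364060, φ2=-0.3092409, Δφ=-0.8456469, Δλ=-4.8466798 rad; a=sin²(Δφ/2)+cosφ1·cosφ2·sin²(Δλ/2)=0.5229532692; c=2·atan2(√a, √(1-a))=1.616719004; dist=6371·c=10300.117 ≈ 10300.1 km; running total=28111.0 km
Leg 4 bearing: y=sinΔλ·cosφ2=0.94398846, x=cosφ1·sinφ2-sinφ1·cosφ2·cosΔλ=-0.32676960; θ=atan2(y, x)=109.0937° ≈ 109.1°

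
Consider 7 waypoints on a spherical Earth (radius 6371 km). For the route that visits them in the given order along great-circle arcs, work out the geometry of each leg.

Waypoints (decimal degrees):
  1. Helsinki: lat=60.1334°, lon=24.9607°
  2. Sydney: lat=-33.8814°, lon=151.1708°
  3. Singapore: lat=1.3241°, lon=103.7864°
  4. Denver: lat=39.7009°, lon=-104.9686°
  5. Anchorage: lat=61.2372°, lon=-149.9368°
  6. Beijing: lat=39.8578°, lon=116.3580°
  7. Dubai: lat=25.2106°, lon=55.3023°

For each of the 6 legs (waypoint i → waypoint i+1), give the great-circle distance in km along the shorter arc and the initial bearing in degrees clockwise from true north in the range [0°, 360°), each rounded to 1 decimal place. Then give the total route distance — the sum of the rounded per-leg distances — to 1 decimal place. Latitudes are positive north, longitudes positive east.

Leg 1: φ1=1.0495258, φ2=-0.5913420, Δφ=-1.6408678, Δλ=2.2027818 rad; a=sin²(Δφ/2)+cosφ1·cosφ2·sin²(Δλ/2)=0.8638318287; c=2·atan2(√a, √(1-a))=2.385706021; dist=6371·c=15199.333 ≈ 15199.3 km; running total=15199.3 km
Leg 1 bearing: y=sinΔλ·cosφ2=0.66984660, x=cosφ1·sinφ2-sinφ1·cosφ2·cosΔλ=0.14768591; θ=atan2(y, x)=77.5665° ≈ 77.6°
Leg 2: φ1=-0.5913420, φ2=0.0231099, Δφ=0.6144519, Δλ=-0.8270138 rad; a=sin²(Δφ/2)+cosφ1·cosφ2·sin²(Δλ/2)=0.2254639471; c=2·atan2(√a, √(1-a))=0.989542715; dist=6371·c=6304.377 ≈ 6304.4 km; running total=21503.7 km
Leg 2 bearing: y=sinΔλ·cosφ2=-0.73571626, x=cosφ1·sinφ2-sinφ1·cosφ2·cosΔλ=0.39653676; θ=atan2(y, x)=-61.6762° <0 so +360° → 298.3238° ≈ 298.3°
Leg 3: φ1=0.0231099, φ2=0.6929114, Δφ=0.6698015, Δλ=-3.6434621 rad; a=sin²(Δφ/2)+cosφ1·cosφ2·sin²(Δλ/2)=0.8297855718; c=2·atan2(√a, √(1-a))=2.291044385; dist=6371·c=14596.244 ≈ 14596.2 km; running total=36099.9 km
Leg 3 bearing: y=sinΔλ·cosφ2=0.37012658, x=cosφ1·sinφ2-sinφ1·cosφ2·cosΔλ=0.65419586; θ=atan2(y, x)=29.5000° ≈ 29.5°
Leg 4: φ1=0.6929114, φ2=1.0687908, Δφ=0.3758793, Δλ=-0.7848431 rad; a=sin²(Δφ/2)+cosφ1·cosφ2·sin²(Δλ/2)=0.0890520118; c=2·atan2(√a, √(1-a))=0.606064865; dist=6371·c=3861.239 ≈ 3861.2 km; running total=39961.1 km
Leg 4 bearing: y=sinΔλ·cosφ2=-0.34006001, x=cosφ1·sinφ2-sinφ1·cosφ2·cosΔλ=0.45699693; θ=atan2(y, x)=-36.6536° <0 so +360° → 323.3464° ≈ 323.3°
Leg 5: φ1=1.0687908, φ2=0.6956498, Δφ=-0.3731409, Δλ=4.6477210 rad; a=sin²(Δφ/2)+cosφ1·cosφ2·sin²(Δλ/2)=0.2310292286; c=2·atan2(√a, √(1-a))=1.002803001; dist=6371·c=6388.858 ≈ 6388.9 km; running total=46350.0 km
Leg 5 bearing: y=sinΔλ·cosφ2=-0.76603284, x=cosφ1·sinφ2-sinφ1·cosφ2·cosΔλ=0.35187012; θ=atan2(y, x)=-65.3288° <0 so +360° → 294.6712° ≈ 294.7°
Leg 6: φ1=0.6956498, φ2=0.4400080, Δφ=-0.2556419, Δλ=-1.0656230 rad; a=sin²(Δφ/2)+cosφ1·cosφ2·sin²(Δλ/2)=0.1954493959; c=2·atan2(√a, √(1-a))=0.915869505; dist=6371·c=5835.005 ≈ 5835.0 km; running total=52185.0 km
Leg 6 bearing: y=sinΔλ·cosφ2=-0.79173670, x=cosφ1·sinφ2-sinφ1·cosφ2·cosΔλ=0.04635419; θ=atan2(y, x)=-86.6493° <0 so +360° → 273.3507° ≈ 273.4°

Leg 1: dist=15199.3 km, bearing=77.6°
Leg 2: dist=6304.4 km, bearing=298.3°
Leg 3: dist=14596.2 km, bearing=29.5°
Leg 4: dist=3861.2 km, bearing=323.3°
Leg 5: dist=6388.9 km, bearing=294.7°
Leg 6: dist=5835.0 km, bearing=273.4°
Total: 52185.0 km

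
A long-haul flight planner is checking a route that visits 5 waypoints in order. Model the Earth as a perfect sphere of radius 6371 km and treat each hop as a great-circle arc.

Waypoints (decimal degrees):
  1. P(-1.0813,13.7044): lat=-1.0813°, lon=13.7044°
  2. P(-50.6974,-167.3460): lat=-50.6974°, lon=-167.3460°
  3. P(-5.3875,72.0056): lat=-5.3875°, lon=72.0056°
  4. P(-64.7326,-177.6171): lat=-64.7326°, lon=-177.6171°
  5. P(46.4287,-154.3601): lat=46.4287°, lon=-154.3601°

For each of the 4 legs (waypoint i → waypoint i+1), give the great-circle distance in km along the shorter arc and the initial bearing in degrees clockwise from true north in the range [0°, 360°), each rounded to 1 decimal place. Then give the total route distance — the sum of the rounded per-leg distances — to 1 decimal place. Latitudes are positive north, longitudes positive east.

Leg 1: φ1=-0.0188722, φ2=-0.8848366, Δφ=-0.8659643, Δλ=-3.1599256 rad; a=sin²(Δφ/2)+cosφ1·cosφ2·sin²(Δλ/2)=0.8092970382; c=2·atan2(√a, √(1-a))=2.237748401; dist=6371·c=14256.695 ≈ 14256.7 km; running total=14256.7 km
Leg 1 bearing: y=sinΔλ·cosφ2=0.01161173, x=cosφ1·sinφ2-sinφ1·cosφ2·cosΔλ=-0.78562493; θ=atan2(y, x)=179.1532° ≈ 179.2°
Leg 2: φ1=-0.8848366, φ2=-0.0940296, Δφ=0.7908069, Δλ=4.1774735 rad; a=sin²(Δφ/2)+cosφ1·cosφ2·sin²(Δλ/2)=0.6244074975; c=2·atan2(√a, √(1-a))=1.822252907; dist=6371·c=11609.573 ≈ 11609.6 km; running total=25866.3 km
Leg 2 bearing: y=sinΔλ·cosφ2=-0.85651126, x=cosφ1·sinφ2-sinφ1·cosφ2·cosΔλ=-0.45219416; θ=atan2(y, x)=-117.8318° <0 so +360° → 242.1682° ≈ 242.2°
Leg 3: φ1=-0.0940296, φ2=-1.1297970, Δφ=-1.0357674, Δλ=-4.3567380 rad; a=sin²(Δφ/2)+cosφ1·cosφ2·sin²(Δλ/2)=0.5315312302; c=2·atan2(√a, √(1-a))=1.633900661; dist=6371·c=10409.581 ≈ 10409.6 km; running total=36275.9 km
Leg 3 bearing: y=sinΔλ·cosφ2=0.40013154, x=cosφ1·sinφ2-sinφ1·cosφ2·cosΔλ=-0.91428545; θ=atan2(y, x)=156.3637° ≈ 156.4°
Leg 4: φ1=-1.1297970, φ2=0.8103337, Δφ=1.9401307, Δλ=0.4059112 rad; a=sin²(Δφ/2)+cosφ1·cosφ2·sin²(Δλ/2)=0.6924504764; c=2·atan2(√a, √(1-a))=1.965896832; dist=6371·c=12524.729 ≈ 12524.7 km; running total=48800.6 km
Leg 4 bearing: y=sinΔλ·cosφ2=0.27215722, x=cosφ1·sinφ2-sinφ1·cosφ2·cosΔλ=0.88191933; θ=atan2(y, x)=17.1500° ≈ 17.2°

Leg 1: dist=14256.7 km, bearing=179.2°
Leg 2: dist=11609.6 km, bearing=242.2°
Leg 3: dist=10409.6 km, bearing=156.4°
Leg 4: dist=12524.7 km, bearing=17.2°
Total: 48800.6 km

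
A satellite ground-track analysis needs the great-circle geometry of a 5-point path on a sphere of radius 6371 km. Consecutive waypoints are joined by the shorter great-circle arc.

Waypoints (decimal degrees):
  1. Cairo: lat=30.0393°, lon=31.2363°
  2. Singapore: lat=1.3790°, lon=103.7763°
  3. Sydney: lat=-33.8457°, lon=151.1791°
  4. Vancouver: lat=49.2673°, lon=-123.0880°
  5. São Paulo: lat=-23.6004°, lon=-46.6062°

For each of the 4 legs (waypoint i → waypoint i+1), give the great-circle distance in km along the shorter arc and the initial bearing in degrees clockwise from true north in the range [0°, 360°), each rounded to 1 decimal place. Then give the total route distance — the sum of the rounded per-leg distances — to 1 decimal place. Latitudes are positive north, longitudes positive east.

Leg 1: dist=8254.4 km, bearing=97.7°
Leg 2: dist=6308.2 km, bearing=133.0°
Leg 3: dist=12502.8 km, bearing=44.8°
Leg 4: dist=11054.5 km, bearing=115.4°
Total: 38119.9 km

Leg 1: φ1=0.5242847, φ2=0.0240681, Δφ=-0.5002166, Δλ=1.2660618 rad; a=sin²(Δφ/2)+cosφ1·cosφ2·sin²(Δλ/2)=0.3641444156; c=2·atan2(√a, √(1-a))=1.295625679; dist=6371·c=8254.431 ≈ 8254.4 km; running total=8254.4 km
Leg 1 bearing: y=sinΔλ·cosφ2=0.95365037, x=cosφ1·sinφ2-sinφ1·cosφ2·cosΔλ=-0.12932134; θ=atan2(y, x)=97.7226° ≈ 97.7°
Leg 2: φ1=0.0240681, φ2=-0.5907189, Δφ=-0.6147870, Δλ=0.8273349 rad; a=sin²(Δφ/2)+cosφ1·cosφ2·sin²(Δλ/2)=0.2257117054; c=2·atan2(√a, √(1-a))=0.990135482; dist=6371·c=6308.153 ≈ 6308.2 km; running total=14562.6 km
Leg 2 bearing: y=sinΔλ·cosφ2=0.61138591, x=cosφ1·sinφ2-sinφ1·cosφ2·cosΔλ=-0.57032534; θ=atan2(y, x)=133.0100° ≈ 133.0°
Leg 3: φ1=-0.5907189, φ2=0.8598766, Δφ=1.4505955, Δλ=-4.7868639 rad; a=sin²(Δφ/2)+cosφ1·cosφ2·sin²(Δλ/2)=0.6908585849; c=2·atan2(√a, √(1-a))=1.962449760; dist=6371·c=12502.767 ≈ 12502.8 km; running total=27065.4 km
Leg 3 bearing: y=sinΔλ·cosφ2=0.65072218, x=cosφ1·sinφ2-sinφ1·cosφ2·cosΔλ=0.65639367; θ=atan2(y, x)=44.7514° ≈ 44.8°
Leg 4: φ1=0.8598766, φ2=-0.4119047, Δφ=-1.2717813, Δλ=1.3348592 rad; a=sin²(Δφ/2)+cosφ1·cosφ2·sin²(Δλ/2)=0.5818000256; c=2·atan2(√a, √(1-a))=1.735135102; dist=6371·c=11054.546 ≈ 11054.5 km; running total=38119.9 km
Leg 4 bearing: y=sinΔλ·cosφ2=0.89097284, x=cosφ1·sinφ2-sinφ1·cosφ2·cosΔλ=-0.42355923; θ=atan2(y, x)=115.4259° ≈ 115.4°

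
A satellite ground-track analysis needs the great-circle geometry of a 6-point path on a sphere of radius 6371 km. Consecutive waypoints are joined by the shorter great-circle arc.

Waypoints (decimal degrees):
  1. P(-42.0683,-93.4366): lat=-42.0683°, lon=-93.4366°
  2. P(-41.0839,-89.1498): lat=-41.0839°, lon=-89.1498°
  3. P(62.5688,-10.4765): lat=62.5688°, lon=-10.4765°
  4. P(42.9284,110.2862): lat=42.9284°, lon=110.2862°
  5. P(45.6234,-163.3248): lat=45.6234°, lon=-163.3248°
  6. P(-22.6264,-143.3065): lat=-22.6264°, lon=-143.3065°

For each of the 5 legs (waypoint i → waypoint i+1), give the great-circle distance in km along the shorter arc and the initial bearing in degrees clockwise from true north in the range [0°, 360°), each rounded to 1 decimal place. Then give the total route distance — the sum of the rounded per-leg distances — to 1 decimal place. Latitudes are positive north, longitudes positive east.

Leg 1: φ1=-0.7342303, φ2=-0.7170493, Δφ=0.0171810, Δλ=0.0748188 rad; a=sin²(Δφ/2)+cosφ1·cosφ2·sin²(Δλ/2)=0.0008564883; c=2·atan2(√a, √(1-a))=0.058540000; dist=6371·c=372.958 ≈ 373.0 km; running total=373.0 km
Leg 1 bearing: y=sinΔλ·cosφ2=0.05634191, x=cosφ1·sinφ2-sinφ1·cosφ2·cosΔλ=0.01576731; θ=atan2(y, x)=74.3657° ≈ 74.4°
Leg 2: φ1=-0.7170493, φ2=1.0920316, Δφ=1.8090809, Δλ=1.3731081 rad; a=sin²(Δφ/2)+cosφ1·cosφ2·sin²(Δλ/2)=0.7575381221; c=2·atan2(√a, √(1-a))=2.111892925; dist=6371·c=13454.870 ≈ 13454.9 km; running total=13827.9 km
Leg 2 bearing: y=sinΔλ·cosφ2=0.45171055, x=cosφ1·sinφ2-sinφ1·cosφ2·cosΔλ=0.72846005; θ=atan2(y, x)=31.8026° ≈ 31.8°
Leg 3: φ1=1.0920316, φ2=0.7492419, Δφ=-0.3427896, Δλ=2.1077067 rad; a=sin²(Δφ/2)+cosφ1·cosφ2·sin²(Δλ/2)=0.2840124706; c=2·atan2(√a, √(1-a))=1.124114774; dist=6371·c=7161.735 ≈ 7161.7 km; running total=20989.6 km
Leg 3 bearing: y=sinΔλ·cosφ2=0.62917901, x=cosφ1·sinφ2-sinφ1·cosφ2·cosΔλ=0.64616663; θ=atan2(y, x)=44.2369° ≈ 44.2°
Leg 4: φ1=0.7492419, φ2=0.7962785, Δφ=0.0470366, Δλ=-4.7754128 rad; a=sin²(Δφ/2)+cosφ1·cosφ2·sin²(Δλ/2)=0.2404687402; c=2·atan2(√a, √(1-a))=1.025042548; dist=6371·c=6530.546 ≈ 6530.5 km; running total=27520.1 km
Leg 4 bearing: y=sinΔλ·cosφ2=0.69798299, x=cosφ1·sinφ2-sinφ1·cosφ2·cosΔλ=0.49334961; θ=atan2(y, x)=54.7465° ≈ 54.7°
Leg 5: φ1=0.7962785, φ2=-0.3949052, Δφ=-1.1911837, Δλ=0.3493852 rad; a=sin²(Δφ/2)+cosφ1·cosφ2·sin²(Δλ/2)=0.3342204382; c=2·atan2(√a, √(1-a))=1.232840626; dist=6371·c=7854.428 ≈ 7854.4 km; running total=35374.5 km
Leg 5 bearing: y=sinΔλ·cosφ2=0.31597291, x=cosφ1·sinφ2-sinφ1·cosφ2·cosΔλ=-0.88894863; θ=atan2(y, x)=160.4325° ≈ 160.4°

Leg 1: dist=373.0 km, bearing=74.4°
Leg 2: dist=13454.9 km, bearing=31.8°
Leg 3: dist=7161.7 km, bearing=44.2°
Leg 4: dist=6530.5 km, bearing=54.7°
Leg 5: dist=7854.4 km, bearing=160.4°
Total: 35374.5 km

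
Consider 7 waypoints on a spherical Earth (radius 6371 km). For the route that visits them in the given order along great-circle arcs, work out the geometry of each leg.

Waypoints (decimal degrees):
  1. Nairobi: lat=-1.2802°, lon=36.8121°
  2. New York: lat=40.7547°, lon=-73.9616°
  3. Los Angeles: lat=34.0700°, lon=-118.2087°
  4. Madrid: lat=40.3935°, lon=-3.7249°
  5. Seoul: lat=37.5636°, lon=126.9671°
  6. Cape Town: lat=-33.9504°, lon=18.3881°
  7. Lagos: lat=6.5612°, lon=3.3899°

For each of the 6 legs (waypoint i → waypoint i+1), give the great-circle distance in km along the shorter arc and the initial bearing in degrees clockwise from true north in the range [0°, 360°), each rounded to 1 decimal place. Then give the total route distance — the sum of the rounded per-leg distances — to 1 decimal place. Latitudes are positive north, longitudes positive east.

Leg 1: φ1=-0.0223437, φ2=0.7113037, Δφ=0.7336474, Δλ=-1.9333658 rad; a=sin²(Δφ/2)+cosφ1·cosφ2·sin²(Δλ/2)=0.6415953437; c=2·atan2(√a, √(1-a))=1.857915687; dist=6371·c=11836.781 ≈ 11836.8 km; running total=11836.8 km
Leg 1 bearing: y=sinΔλ·cosφ2=-0.70826454, x=cosφ1·sinφ2-sinφ1·cosφ2·cosΔλ=0.64665630; θ=atan2(y, x)=-47.6034° <0 so +360° → 312.3966° ≈ 312.4°
Leg 2: φ1=0.7113037, φ2=0.5946337, Δφ=-0.1166700, Δλ=-0.7722576 rad; a=sin²(Δφ/2)+cosφ1·cosφ2·sin²(Δλ/2)=0.0923965204; c=2·atan2(√a, √(1-a))=0.617709884; dist=6371·c=3935.430 ≈ 3935.4 km; running total=15772.2 km
Leg 2 bearing: y=sinΔλ·cosφ2=-0.57798733, x=cosφ1·sinφ2-sinφ1·cosφ2·cosΔλ=0.03699006; θ=atan2(y, x)=-86.3382° <0 so +360° → 273.6618° ≈ 273.7°
Leg 3: φ1=0.5946337, φ2=0.7049996, Δφ=0.1103659, Δλ=1.9981193 rad; a=sin²(Δφ/2)+cosφ1·cosφ2·sin²(Δλ/2)=0.4492145919; c=2·atan2(√a, √(1-a))=1.469050050; dist=6371·c=9359.318 ≈ 9359.3 km; running total=25131.5 km
Leg 3 bearing: y=sinΔλ·cosφ2=0.69312654, x=cosφ1·sinφ2-sinφ1·cosφ2·cosΔλ=0.71362383; θ=atan2(y, x)=44.1652° ≈ 44.2°
Leg 4: φ1=0.7049996, φ2=0.6556085, Δφ=-0.0493911, Δλ=2.2810057 rad; a=sin²(Δφ/2)+cosφ1·cosφ2·sin²(Δλ/2)=0.4992738234; c=2·atan2(√a, √(1-a))=1.569343973; dist=6371·c=9998.290 ≈ 9998.3 km; running total=35129.8 km
Leg 4 bearing: y=sinΔλ·cosφ2=0.60102790, x=cosφ1·sinφ2-sinφ1·cosφ2·cosΔλ=0.79922672; θ=atan2(y, x)=36.9436° ≈ 36.9°
Leg 5: φ1=0.6556085, φ2=-0.5925463, Δφ=-1.2481548, Δλ=-1.8950610 rad; a=sin²(Δφ/2)+cosφ1·cosφ2·sin²(Δλ/2)=0.7749852769; c=2·atan2(√a, √(1-a))=2.153125307; dist=6371·c=13717.561 ≈ 13717.6 km; running total=48847.4 km
Leg 5 bearing: y=sinΔλ·cosφ2=-0.78629105, x=cosφ1·sinφ2-sinφ1·cosφ2·cosΔλ=-0.28156487; θ=atan2(y, x)=-109.7021° <0 so +360° → 250.2979° ≈ 250.3°
Leg 6: φ1=-0.5925463, φ2=0.1145145, Δφ=0.7070608, Δλ=-0.2617680 rad; a=sin²(Δφ/2)+cosφ1·cosφ2·sin²(Δλ/2)=0.1338994816; c=2·atan2(√a, √(1-a))=0.749248319; dist=6371·c=4773.461 ≈ 4773.5 km; running total=53620.9 km
Leg 6 bearing: y=sinΔλ·cosφ2=-0.25709373, x=cosφ1·sinφ2-sinφ1·cosφ2·cosΔλ=0.63070156; θ=atan2(y, x)=-22.1773° <0 so +360° → 337.8227° ≈ 337.8°

Leg 1: dist=11836.8 km, bearing=312.4°
Leg 2: dist=3935.4 km, bearing=273.7°
Leg 3: dist=9359.3 km, bearing=44.2°
Leg 4: dist=9998.3 km, bearing=36.9°
Leg 5: dist=13717.6 km, bearing=250.3°
Leg 6: dist=4773.5 km, bearing=337.8°
Total: 53620.9 km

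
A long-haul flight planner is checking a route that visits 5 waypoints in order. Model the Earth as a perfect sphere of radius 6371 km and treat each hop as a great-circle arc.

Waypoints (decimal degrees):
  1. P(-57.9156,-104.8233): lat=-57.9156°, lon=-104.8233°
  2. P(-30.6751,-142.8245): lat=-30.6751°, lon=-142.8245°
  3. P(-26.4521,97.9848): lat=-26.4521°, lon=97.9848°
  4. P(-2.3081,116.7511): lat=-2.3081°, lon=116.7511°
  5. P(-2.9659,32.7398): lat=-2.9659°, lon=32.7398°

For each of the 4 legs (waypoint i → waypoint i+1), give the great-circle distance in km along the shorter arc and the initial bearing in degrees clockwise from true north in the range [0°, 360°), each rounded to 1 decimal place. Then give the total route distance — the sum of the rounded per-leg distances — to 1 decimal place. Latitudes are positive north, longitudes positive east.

Leg 1: dist=4181.4 km, bearing=299.8°
Leg 2: dist=10955.9 km, bearing=232.2°
Leg 3: dist=3349.4 km, bearing=39.8°
Leg 4: dist=9329.7 km, bearing=267.3°
Total: 27816.4 km

Leg 1: φ1=-1.0108179, φ2=-0.5353815, Δφ=0.4754364, Δλ=-0.6632461 rad; a=sin²(Δφ/2)+cosφ1·cosφ2·sin²(Δλ/2)=0.1038794023; c=2·atan2(√a, √(1-a))=0.656323199; dist=6371·c=4181.435 ≈ 4181.4 km; running total=4181.4 km
Leg 1 bearing: y=sinΔλ·cosφ2=-0.52952866, x=cosφ1·sinφ2-sinφ1·cosφ2·cosΔλ=0.30323800; θ=atan2(y, x)=-60.2021° <0 so +360° → 299.7979° ≈ 299.8°
Leg 2: φ1=-0.5353815, φ2=-0.4616762, Δφ=0.0737053, Δλ=4.2029152 rad; a=sin²(Δφ/2)+cosφ1·cosφ2·sin²(Δλ/2)=0.5741515284; c=2·atan2(√a, √(1-a))=1.719648460; dist=6371·c=10955.880 ≈ 10955.9 km; running total=15137.3 km
Leg 2 bearing: y=sinΔλ·cosφ2=-0.78160420, x=cosφ1·sinφ2-sinφ1·cosφ2·cosΔλ=-0.60588867; θ=atan2(y, x)=-127.7823° <0 so +360° → 232.2177° ≈ 232.2°
Leg 3: φ1=-0.4616762, φ2=-0.0402839, Δφ=0.4213923, Δλ=0.3275337 rad; a=sin²(Δφ/2)+cosφ1·cosφ2·sin²(Δλ/2)=0.0675183952; c=2·atan2(√a, √(1-a))=0.525719271; dist=6371·c=3349.357 ≈ 3349.4 km; running total=18486.7 km
Leg 3 bearing: y=sinΔλ·cosφ2=0.32144784, x=cosφ1·sinφ2-sinφ1·cosφ2·cosΔλ=0.38536986; θ=atan2(y, x)=39.8324° ≈ 39.8°
Leg 4: φ1=-0.0402839, φ2=-0.0517647, Δφ=-0.0114808, Δλ=-1.4662738 rad; a=sin²(Δφ/2)+cosφ1·cosφ2·sin²(Δλ/2)=0.4469040855; c=2·atan2(√a, √(1-a))=1.464403896; dist=6371·c=9329.717 ≈ 9329.7 km; running total=27816.4 km
Leg 4 bearing: y=sinΔλ·cosφ2=-0.99321031, x=cosφ1·sinφ2-sinφ1·cosφ2·cosΔλ=-0.04750348; θ=atan2(y, x)=-92.7383° <0 so +360° → 267.2617° ≈ 267.3°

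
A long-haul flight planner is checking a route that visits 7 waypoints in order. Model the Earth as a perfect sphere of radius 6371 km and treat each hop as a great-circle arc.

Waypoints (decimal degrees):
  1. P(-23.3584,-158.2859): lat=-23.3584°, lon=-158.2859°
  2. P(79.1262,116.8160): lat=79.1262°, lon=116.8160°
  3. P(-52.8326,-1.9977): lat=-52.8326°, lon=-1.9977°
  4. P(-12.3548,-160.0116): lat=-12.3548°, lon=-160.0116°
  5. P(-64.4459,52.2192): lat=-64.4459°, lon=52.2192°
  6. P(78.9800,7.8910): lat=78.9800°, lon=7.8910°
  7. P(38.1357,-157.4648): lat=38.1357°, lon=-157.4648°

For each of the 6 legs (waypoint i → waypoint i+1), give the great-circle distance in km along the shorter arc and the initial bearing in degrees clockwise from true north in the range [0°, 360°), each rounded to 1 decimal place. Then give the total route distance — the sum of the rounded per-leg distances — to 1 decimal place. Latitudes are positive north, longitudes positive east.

Leg 1: φ1=-0.4076810, φ2=1.3810127, Δφ=1.7886937, Δλ=4.8014339 rad; a=sin²(Δφ/2)+cosφ1·cosφ2·sin²(Δλ/2)=0.6869808657; c=2·atan2(√a, √(1-a))=1.954073354; dist=6371·c=12449.401 ≈ 12449.4 km; running total=12449.4 km
Leg 1 bearing: y=sinΔλ·cosφ2=-0.18789900, x=cosφ1·sinφ2-sinφ1·cosφ2·cosΔλ=0.90821065; θ=atan2(y, x)=-11.6890° <0 so +360° → 348.3110° ≈ 348.3°
Leg 2: φ1=1.3810127, φ2=-0.9221028, Δφ=-2.3031155, Δλ=-2.0736903 rad; a=sin²(Δφ/2)+cosφ1·cosφ2·sin²(Δλ/2)=0.9187476489; c=2·atan2(√a, √(1-a))=2.563479684; dist=6371·c=16331.929 ≈ 16331.9 km; running total=28781.3 km
Leg 2 bearing: y=sinΔλ·cosφ2=-0.52934740, x=cosφ1·sinφ2-sinφ1·cosφ2·cosΔλ=0.13562063; θ=atan2(y, x)=-75.6297° <0 so +360° → 284.3703° ≈ 284.4°
Leg 3: φ1=-0.9221028, φ2=-0.2156319, Δφ=0.7064709, Δλ=-2.7578628 rad; a=sin²(Δφ/2)+cosφ1·cosφ2·sin²(Δλ/2)=0.6883662676; c=2·atan2(√a, √(1-a))=1.957062729; dist=6371·c=12468.447 ≈ 12468.4 km; running total=41249.7 km
Leg 3 bearing: y=sinΔλ·cosφ2=-0.36571148, x=cosφ1·sinφ2-sinφ1·cosφ2·cosΔλ=-0.85107444; θ=atan2(y, x)=-156.7465° <0 so +360° → 203.2535° ≈ 203.3°
Leg 4: φ1=-0.2156319, φ2=-1.1247931, Δφ=-0.9091612, Δλ=3.7041262 rad; a=sin²(Δφ/2)+cosφ1·cosφ2·sin²(Δλ/2)=0.5817040581; c=2·atan2(√a, √(1-a))=1.734940549; dist=6371·c=11053.306 ≈ 11053.3 km; running total=52303.0 km
Leg 4 bearing: y=sinΔλ·cosφ2=-0.23005937, x=cosφ1·sinφ2-sinφ1·cosφ2·cosΔλ=-0.95935941; θ=atan2(y, x)=-166.5148° <0 so +360° → 193.4852° ≈ 193.5°
Leg 5: φ1=-1.1247931, φ2=1.3784610, Δφ=2.5032542, Δλ=-0.7736730 rad; a=sin²(Δφ/2)+cosφ1·cosφ2·sin²(Δλ/2)=0.9132790185; c=2·atan2(√a, √(1-a))=2.543761040; dist=6371·c=16206.302 ≈ 16206.3 km; running total=68509.3 km
Leg 5 bearing: y=sinΔλ·cosφ2=-0.13357054, x=cosφ1·sinφ2-sinφ1·cosφ2·cosΔλ=0.54677301; θ=atan2(y, x)=-13.7279° <0 so +360° → 346.2721° ≈ 346.3°
Leg 6: φ1=1.3784610, φ2=0.6655935, Δφ=-0.7128675, Δλ=-2.8860031 rad; a=sin²(Δφ/2)+cosφ1·cosφ2·sin²(Δλ/2)=0.2696634790; c=2·atan2(√a, √(1-a))=1.092042980; dist=6371·c=6957.406 ≈ 6957.4 km; running total=75466.7 km
Leg 6 bearing: y=sinΔλ·cosφ2=-0.19885238, x=cosφ1·sinφ2-sinφ1·cosφ2·cosΔλ=0.86500756; θ=atan2(y, x)=-12.9465° <0 so +360° → 347.0535° ≈ 347.1°

Leg 1: dist=12449.4 km, bearing=348.3°
Leg 2: dist=16331.9 km, bearing=284.4°
Leg 3: dist=12468.4 km, bearing=203.3°
Leg 4: dist=11053.3 km, bearing=193.5°
Leg 5: dist=16206.3 km, bearing=346.3°
Leg 6: dist=6957.4 km, bearing=347.1°
Total: 75466.7 km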